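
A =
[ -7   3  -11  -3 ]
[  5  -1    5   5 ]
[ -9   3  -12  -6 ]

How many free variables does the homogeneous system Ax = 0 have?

Row reduce to echelon form.
R2 ← R2 + (5/7)·R1: [0, 8/7, -20/7, 20/7]
R3 ← R3 − (9/7)·R1: [0, -6/7, 15/7, -15/7]
R3 ← R3 + (3/4)·R2: [0, 0, 0, 0]
2 nonzero rows, so rank(A) = 2.
A has 4 columns; by rank–nullity, nullity = 4 − 2 = 2.

2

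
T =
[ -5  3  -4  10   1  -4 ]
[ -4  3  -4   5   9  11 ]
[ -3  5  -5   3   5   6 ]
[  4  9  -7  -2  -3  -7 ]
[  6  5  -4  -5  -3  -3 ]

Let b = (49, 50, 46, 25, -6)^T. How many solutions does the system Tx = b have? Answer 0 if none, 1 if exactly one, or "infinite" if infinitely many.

Row reduce the augmented matrix [T | b].
R2 ← R2 − (4/5)·R1: [0, 3/5, -4/5, -3, 41/5, 71/5, 54/5]
R3 ← R3 − (3/5)·R1: [0, 16/5, -13/5, -3, 22/5, 42/5, 83/5]
R4 ← R4 + (4/5)·R1: [0, 57/5, -51/5, 6, -11/5, -51/5, 321/5]
R5 ← R5 + (6/5)·R1: [0, 43/5, -44/5, 7, -9/5, -39/5, 264/5]
R3 ← R3 − (16/3)·R2: [0, 0, 5/3, 13, -118/3, -202/3, -41]
R4 ← R4 − (19)·R2: [0, 0, 5, 63, -158, -280, -141]
R5 ← R5 − (43/3)·R2: [0, 0, 8/3, 50, -358/3, -634/3, -102]
R4 ← R4 − (3)·R3: [0, 0, 0, 24, -40, -78, -18]
R5 ← R5 − (8/5)·R3: [0, 0, 0, 146/5, -282/5, -518/5, -182/5]
R5 ← R5 − (73/60)·R4: [0, 0, 0, 0, -116/15, -87/10, -29/2]
The echelon form has 5 nonzero rows, and every pivot lies in the first 6 columns, so rank(T) = rank([T|b]) = 5.
The system is consistent.
rank = 5 < 6 unknowns, so there are infinitely many solutions.

infinite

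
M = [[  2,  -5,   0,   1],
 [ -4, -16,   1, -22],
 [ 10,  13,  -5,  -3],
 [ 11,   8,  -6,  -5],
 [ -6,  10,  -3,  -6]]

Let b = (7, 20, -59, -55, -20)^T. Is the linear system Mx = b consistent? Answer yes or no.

yes

Row reduce the augmented matrix [M | b].
R2 ← R2 + (2)·R1: [0, -26, 1, -20, 34]
R3 ← R3 − (5)·R1: [0, 38, -5, -8, -94]
R4 ← R4 − (11/2)·R1: [0, 71/2, -6, -21/2, -187/2]
R5 ← R5 + (3)·R1: [0, -5, -3, -3, 1]
R3 ← R3 + (19/13)·R2: [0, 0, -46/13, -484/13, -576/13]
R4 ← R4 + (71/52)·R2: [0, 0, -241/52, -983/26, -612/13]
R5 ← R5 − (5/26)·R2: [0, 0, -83/26, 11/13, -72/13]
R4 ← R4 − (241/184)·R3: [0, 0, 0, 252/23, 252/23]
R5 ← R5 − (83/92)·R3: [0, 0, 0, 792/23, 792/23]
R5 ← R5 − (22/7)·R4: [0, 0, 0, 0, 0]
The echelon form has 4 nonzero rows, and every pivot lies in the first 4 columns, so rank(M) = rank([M|b]) = 4.
The system is consistent.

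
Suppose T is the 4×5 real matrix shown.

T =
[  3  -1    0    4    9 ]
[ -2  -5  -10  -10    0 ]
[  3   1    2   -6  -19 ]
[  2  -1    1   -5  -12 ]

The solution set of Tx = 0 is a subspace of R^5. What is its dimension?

1

Row reduce to echelon form.
R2 ← R2 + (2/3)·R1: [0, -17/3, -10, -22/3, 6]
R3 ← R3 − R1: [0, 2, 2, -10, -28]
R4 ← R4 − (2/3)·R1: [0, -1/3, 1, -23/3, -18]
R3 ← R3 + (6/17)·R2: [0, 0, -26/17, -214/17, -440/17]
R4 ← R4 − (1/17)·R2: [0, 0, 27/17, -123/17, -312/17]
R4 ← R4 + (27/26)·R3: [0, 0, 0, -264/13, -588/13]
4 nonzero rows, so rank(T) = 4.
T has 5 columns; by rank–nullity, nullity = 5 − 4 = 1.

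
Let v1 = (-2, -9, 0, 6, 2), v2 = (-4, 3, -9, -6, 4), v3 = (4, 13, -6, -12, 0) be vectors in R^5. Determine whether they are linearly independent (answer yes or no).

Form the matrix with these vectors as rows and row reduce.
R2 ← R2 − (2)·R1: [0, 21, -9, -18, 0]
R3 ← R3 + (2)·R1: [0, -5, -6, 0, 4]
R3 ← R3 + (5/21)·R2: [0, 0, -57/7, -30/7, 4]
3 nonzero rows, so the 3 vectors span a space of dimension 3.
Since 3 = 3, the vectors are linearly independent.

yes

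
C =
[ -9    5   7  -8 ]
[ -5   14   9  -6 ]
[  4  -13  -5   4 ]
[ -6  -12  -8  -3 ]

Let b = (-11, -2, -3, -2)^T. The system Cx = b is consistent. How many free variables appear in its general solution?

Row reduce the augmented matrix [C | b].
R2 ← R2 − (5/9)·R1: [0, 101/9, 46/9, -14/9, 37/9]
R3 ← R3 + (4/9)·R1: [0, -97/9, -17/9, 4/9, -71/9]
R4 ← R4 − (2/3)·R1: [0, -46/3, -38/3, 7/3, 16/3]
R3 ← R3 + (97/101)·R2: [0, 0, 305/101, -106/101, -398/101]
R4 ← R4 + (138/101)·R2: [0, 0, -574/101, 21/101, 1106/101]
R4 ← R4 + (574/305)·R3: [0, 0, 0, -539/305, 1078/305]
The echelon form has 4 nonzero rows, and every pivot lies in the first 4 columns, so rank(C) = rank([C|b]) = 4.
The system is consistent.
Free variables = (unknowns) − (rank) = 4 − 4 = 0.

0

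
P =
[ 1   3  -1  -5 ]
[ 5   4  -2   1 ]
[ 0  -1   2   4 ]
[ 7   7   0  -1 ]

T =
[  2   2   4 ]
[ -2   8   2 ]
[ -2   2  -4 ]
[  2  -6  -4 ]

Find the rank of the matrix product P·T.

3

First compute PT:
[[-12,  54,  34],
 [  8,  32,  32],
 [  6, -28, -26],
 [ -2,  76,  46]]
Now row reduce the product.
R2 ← R2 + (2/3)·R1: [0, 68, 164/3]
R3 ← R3 + (1/2)·R1: [0, -1, -9]
R4 ← R4 − (1/6)·R1: [0, 67, 121/3]
R3 ← R3 + (1/68)·R2: [0, 0, -418/51]
R4 ← R4 − (67/68)·R2: [0, 0, -230/17]
R4 ← R4 − (345/209)·R3: [0, 0, 0]
3 nonzero rows, so rank(PT) = 3.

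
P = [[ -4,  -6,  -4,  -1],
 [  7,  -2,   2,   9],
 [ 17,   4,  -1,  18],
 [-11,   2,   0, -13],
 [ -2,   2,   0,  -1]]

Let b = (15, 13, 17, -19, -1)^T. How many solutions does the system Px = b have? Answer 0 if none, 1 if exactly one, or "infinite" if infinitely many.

Row reduce the augmented matrix [P | b].
R2 ← R2 + (7/4)·R1: [0, -25/2, -5, 29/4, 157/4]
R3 ← R3 + (17/4)·R1: [0, -43/2, -18, 55/4, 323/4]
R4 ← R4 − (11/4)·R1: [0, 37/2, 11, -41/4, -241/4]
R5 ← R5 − (1/2)·R1: [0, 5, 2, -1/2, -17/2]
R3 ← R3 − (43/25)·R2: [0, 0, -47/5, 32/25, 331/25]
R4 ← R4 + (37/25)·R2: [0, 0, 18/5, 12/25, -54/25]
R5 ← R5 + (2/5)·R2: [0, 0, 0, 12/5, 36/5]
R4 ← R4 + (18/47)·R3: [0, 0, 0, 228/235, 684/235]
R5 ← R5 − (47/19)·R4: [0, 0, 0, 0, 0]
The echelon form has 4 nonzero rows, and every pivot lies in the first 4 columns, so rank(P) = rank([P|b]) = 4.
The system is consistent.
rank = 4 = number of unknowns, so the solution is unique.

1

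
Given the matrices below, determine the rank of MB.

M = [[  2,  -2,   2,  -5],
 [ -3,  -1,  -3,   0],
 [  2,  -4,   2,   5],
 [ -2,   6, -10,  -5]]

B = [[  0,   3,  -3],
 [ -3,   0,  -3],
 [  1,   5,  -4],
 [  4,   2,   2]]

First compute MB:
[[-12,   6, -18],
 [  0, -24,  24],
 [ 34,  26,   8],
 [-48, -66,  18]]
Now row reduce the product.
R3 ← R3 + (17/6)·R1: [0, 43, -43]
R4 ← R4 − (4)·R1: [0, -90, 90]
R3 ← R3 + (43/24)·R2: [0, 0, 0]
R4 ← R4 − (15/4)·R2: [0, 0, 0]
2 nonzero rows, so rank(MB) = 2.

2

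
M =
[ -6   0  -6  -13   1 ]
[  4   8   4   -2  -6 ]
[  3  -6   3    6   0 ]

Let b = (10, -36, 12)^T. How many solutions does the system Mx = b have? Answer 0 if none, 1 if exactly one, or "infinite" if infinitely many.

infinite

Row reduce the augmented matrix [M | b].
R2 ← R2 + (2/3)·R1: [0, 8, 0, -32/3, -16/3, -88/3]
R3 ← R3 + (1/2)·R1: [0, -6, 0, -1/2, 1/2, 17]
R3 ← R3 + (3/4)·R2: [0, 0, 0, -17/2, -7/2, -5]
The echelon form has 3 nonzero rows, and every pivot lies in the first 5 columns, so rank(M) = rank([M|b]) = 3.
The system is consistent.
rank = 3 < 5 unknowns, so there are infinitely many solutions.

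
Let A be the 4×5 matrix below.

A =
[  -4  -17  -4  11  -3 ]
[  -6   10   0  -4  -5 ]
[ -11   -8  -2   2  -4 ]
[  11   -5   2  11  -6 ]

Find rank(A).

4

Row reduce to echelon form.
R2 ← R2 − (3/2)·R1: [0, 71/2, 6, -41/2, -1/2]
R3 ← R3 − (11/4)·R1: [0, 155/4, 9, -113/4, 17/4]
R4 ← R4 + (11/4)·R1: [0, -207/4, -9, 165/4, -57/4]
R3 ← R3 − (155/142)·R2: [0, 0, 174/71, -417/71, 681/142]
R4 ← R4 + (207/142)·R2: [0, 0, -18/71, 807/71, -2127/142]
R4 ← R4 + (3/29)·R3: [0, 0, 0, 312/29, -420/29]
Echelon form has 4 nonzero rows, so rank(A) = 4.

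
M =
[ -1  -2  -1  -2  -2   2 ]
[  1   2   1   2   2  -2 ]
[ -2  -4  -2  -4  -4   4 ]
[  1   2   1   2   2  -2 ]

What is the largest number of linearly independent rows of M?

1

Row reduce to echelon form.
R2 ← R2 + R1: [0, 0, 0, 0, 0, 0]
R3 ← R3 − (2)·R1: [0, 0, 0, 0, 0, 0]
R4 ← R4 + R1: [0, 0, 0, 0, 0, 0]
Echelon form has 1 nonzero row, so rank(M) = 1.
The rank gives the maximum number of linearly independent rows: 1.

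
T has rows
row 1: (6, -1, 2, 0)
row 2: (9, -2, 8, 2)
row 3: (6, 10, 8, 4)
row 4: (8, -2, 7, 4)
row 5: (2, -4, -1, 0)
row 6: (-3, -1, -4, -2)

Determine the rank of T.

4

Row reduce to echelon form.
R2 ← R2 − (3/2)·R1: [0, -1/2, 5, 2]
R3 ← R3 − R1: [0, 11, 6, 4]
R4 ← R4 − (4/3)·R1: [0, -2/3, 13/3, 4]
R5 ← R5 − (1/3)·R1: [0, -11/3, -5/3, 0]
R6 ← R6 + (1/2)·R1: [0, -3/2, -3, -2]
R3 ← R3 + (22)·R2: [0, 0, 116, 48]
R4 ← R4 − (4/3)·R2: [0, 0, -7/3, 4/3]
R5 ← R5 − (22/3)·R2: [0, 0, -115/3, -44/3]
R6 ← R6 − (3)·R2: [0, 0, -18, -8]
R4 ← R4 + (7/348)·R3: [0, 0, 0, 200/87]
R5 ← R5 + (115/348)·R3: [0, 0, 0, 104/87]
R6 ← R6 + (9/58)·R3: [0, 0, 0, -16/29]
R5 ← R5 − (13/25)·R4: [0, 0, 0, 0]
R6 ← R6 + (6/25)·R4: [0, 0, 0, 0]
Echelon form has 4 nonzero rows, so rank(T) = 4.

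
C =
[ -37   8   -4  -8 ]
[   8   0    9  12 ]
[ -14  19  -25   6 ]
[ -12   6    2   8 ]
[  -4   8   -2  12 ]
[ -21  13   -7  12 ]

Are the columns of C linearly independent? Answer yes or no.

Row reduce C to echelon form.
R2 ← R2 + (8/37)·R1: [0, 64/37, 301/37, 380/37]
R3 ← R3 − (14/37)·R1: [0, 591/37, -869/37, 334/37]
R4 ← R4 − (12/37)·R1: [0, 126/37, 122/37, 392/37]
R5 ← R5 − (4/37)·R1: [0, 264/37, -58/37, 476/37]
R6 ← R6 − (21/37)·R1: [0, 313/37, -175/37, 612/37]
R3 ← R3 − (591/64)·R2: [0, 0, -6311/64, -1373/16]
R4 ← R4 − (63/32)·R2: [0, 0, -407/32, -77/8]
R5 ← R5 − (33/8)·R2: [0, 0, -281/8, -59/2]
R6 ← R6 − (313/64)·R2: [0, 0, -2849/64, -539/16]
R4 ← R4 − (814/6311)·R3: [0, 0, 0, 9108/6311]
R5 ← R5 − (2248/6311)·R3: [0, 0, 0, 6732/6311]
R6 ← R6 − (2849/6311)·R3: [0, 0, 0, 31878/6311]
R5 ← R5 − (17/23)·R4: [0, 0, 0, 0]
R6 ← R6 − (7/2)·R4: [0, 0, 0, 0]
4 pivots among 4 columns.
Every column is a pivot column, so the columns are linearly independent.

yes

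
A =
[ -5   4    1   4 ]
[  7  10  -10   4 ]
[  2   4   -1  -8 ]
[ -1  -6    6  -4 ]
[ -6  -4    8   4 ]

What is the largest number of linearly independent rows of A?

4

Row reduce to echelon form.
R2 ← R2 + (7/5)·R1: [0, 78/5, -43/5, 48/5]
R3 ← R3 + (2/5)·R1: [0, 28/5, -3/5, -32/5]
R4 ← R4 − (1/5)·R1: [0, -34/5, 29/5, -24/5]
R5 ← R5 − (6/5)·R1: [0, -44/5, 34/5, -4/5]
R3 ← R3 − (14/39)·R2: [0, 0, 97/39, -128/13]
R4 ← R4 + (17/39)·R2: [0, 0, 80/39, -8/13]
R5 ← R5 + (22/39)·R2: [0, 0, 76/39, 60/13]
R4 ← R4 − (80/97)·R3: [0, 0, 0, 728/97]
R5 ← R5 − (76/97)·R3: [0, 0, 0, 1196/97]
R5 ← R5 − (23/14)·R4: [0, 0, 0, 0]
Echelon form has 4 nonzero rows, so rank(A) = 4.
The rank gives the maximum number of linearly independent rows: 4.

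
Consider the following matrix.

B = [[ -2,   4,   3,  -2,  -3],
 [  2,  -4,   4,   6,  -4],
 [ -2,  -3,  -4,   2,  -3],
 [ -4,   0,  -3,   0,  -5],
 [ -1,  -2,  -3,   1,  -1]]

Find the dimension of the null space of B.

Row reduce to echelon form.
R2 ← R2 + R1: [0, 0, 7, 4, -7]
R3 ← R3 − R1: [0, -7, -7, 4, 0]
R4 ← R4 − (2)·R1: [0, -8, -9, 4, 1]
R5 ← R5 − (1/2)·R1: [0, -4, -9/2, 2, 1/2]
Swap R2 ↔ R3
R4 ← R4 − (8/7)·R2: [0, 0, -1, -4/7, 1]
R5 ← R5 − (4/7)·R2: [0, 0, -1/2, -2/7, 1/2]
R4 ← R4 + (1/7)·R3: [0, 0, 0, 0, 0]
R5 ← R5 + (1/14)·R3: [0, 0, 0, 0, 0]
3 nonzero rows, so rank(B) = 3.
B has 5 columns; by rank–nullity, nullity = 5 − 3 = 2.

2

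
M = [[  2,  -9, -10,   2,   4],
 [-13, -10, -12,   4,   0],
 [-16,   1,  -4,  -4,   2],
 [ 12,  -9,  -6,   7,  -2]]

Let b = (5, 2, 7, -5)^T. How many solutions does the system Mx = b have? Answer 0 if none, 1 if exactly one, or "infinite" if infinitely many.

Row reduce the augmented matrix [M | b].
R2 ← R2 + (13/2)·R1: [0, -137/2, -77, 17, 26, 69/2]
R3 ← R3 + (8)·R1: [0, -71, -84, 12, 34, 47]
R4 ← R4 − (6)·R1: [0, 45, 54, -5, -26, -35]
R3 ← R3 − (142/137)·R2: [0, 0, -574/137, -770/137, 966/137, 1540/137]
R4 ← R4 + (90/137)·R2: [0, 0, 468/137, 845/137, -1222/137, -1690/137]
R4 ← R4 + (234/287)·R3: [0, 0, 0, 65/41, -130/41, -130/41]
The echelon form has 4 nonzero rows, and every pivot lies in the first 5 columns, so rank(M) = rank([M|b]) = 4.
The system is consistent.
rank = 4 < 5 unknowns, so there are infinitely many solutions.

infinite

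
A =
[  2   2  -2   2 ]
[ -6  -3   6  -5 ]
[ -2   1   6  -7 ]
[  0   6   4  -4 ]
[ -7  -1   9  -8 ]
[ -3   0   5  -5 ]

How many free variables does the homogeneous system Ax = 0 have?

Row reduce to echelon form.
R2 ← R2 + (3)·R1: [0, 3, 0, 1]
R3 ← R3 + R1: [0, 3, 4, -5]
R5 ← R5 + (7/2)·R1: [0, 6, 2, -1]
R6 ← R6 + (3/2)·R1: [0, 3, 2, -2]
R3 ← R3 − R2: [0, 0, 4, -6]
R4 ← R4 − (2)·R2: [0, 0, 4, -6]
R5 ← R5 − (2)·R2: [0, 0, 2, -3]
R6 ← R6 − R2: [0, 0, 2, -3]
R4 ← R4 − R3: [0, 0, 0, 0]
R5 ← R5 − (1/2)·R3: [0, 0, 0, 0]
R6 ← R6 − (1/2)·R3: [0, 0, 0, 0]
3 nonzero rows, so rank(A) = 3.
A has 4 columns; by rank–nullity, nullity = 4 − 3 = 1.

1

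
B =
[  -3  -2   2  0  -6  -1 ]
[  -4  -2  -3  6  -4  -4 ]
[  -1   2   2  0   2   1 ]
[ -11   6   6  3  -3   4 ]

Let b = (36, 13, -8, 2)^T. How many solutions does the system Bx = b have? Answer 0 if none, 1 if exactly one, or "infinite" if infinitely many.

Row reduce the augmented matrix [B | b].
R2 ← R2 − (4/3)·R1: [0, 2/3, -17/3, 6, 4, -8/3, -35]
R3 ← R3 − (1/3)·R1: [0, 8/3, 4/3, 0, 4, 4/3, -20]
R4 ← R4 − (11/3)·R1: [0, 40/3, -4/3, 3, 19, 23/3, -130]
R3 ← R3 − (4)·R2: [0, 0, 24, -24, -12, 12, 120]
R4 ← R4 − (20)·R2: [0, 0, 112, -117, -61, 61, 570]
R4 ← R4 − (14/3)·R3: [0, 0, 0, -5, -5, 5, 10]
The echelon form has 4 nonzero rows, and every pivot lies in the first 6 columns, so rank(B) = rank([B|b]) = 4.
The system is consistent.
rank = 4 < 6 unknowns, so there are infinitely many solutions.

infinite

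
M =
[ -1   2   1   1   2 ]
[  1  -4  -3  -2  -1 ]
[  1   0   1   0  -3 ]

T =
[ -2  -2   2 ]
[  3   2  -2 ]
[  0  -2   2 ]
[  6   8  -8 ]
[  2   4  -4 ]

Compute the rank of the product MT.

First compute MT:
[[ 18,  20, -20],
 [-28, -24,  24],
 [ -8, -16,  16]]
Now row reduce the product.
R2 ← R2 + (14/9)·R1: [0, 64/9, -64/9]
R3 ← R3 + (4/9)·R1: [0, -64/9, 64/9]
R3 ← R3 + R2: [0, 0, 0]
2 nonzero rows, so rank(MT) = 2.

2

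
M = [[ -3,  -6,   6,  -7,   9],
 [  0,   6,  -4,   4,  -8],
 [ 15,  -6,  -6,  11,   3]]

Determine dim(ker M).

Row reduce to echelon form.
R3 ← R3 + (5)·R1: [0, -36, 24, -24, 48]
R3 ← R3 + (6)·R2: [0, 0, 0, 0, 0]
2 nonzero rows, so rank(M) = 2.
M has 5 columns; by rank–nullity, nullity = 5 − 2 = 3.

3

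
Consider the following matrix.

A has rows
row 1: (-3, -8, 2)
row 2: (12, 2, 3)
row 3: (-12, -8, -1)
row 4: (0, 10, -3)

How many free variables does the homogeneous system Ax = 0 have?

0

Row reduce to echelon form.
R2 ← R2 + (4)·R1: [0, -30, 11]
R3 ← R3 − (4)·R1: [0, 24, -9]
R3 ← R3 + (4/5)·R2: [0, 0, -1/5]
R4 ← R4 + (1/3)·R2: [0, 0, 2/3]
R4 ← R4 + (10/3)·R3: [0, 0, 0]
3 nonzero rows, so rank(A) = 3.
A has 3 columns; by rank–nullity, nullity = 3 − 3 = 0.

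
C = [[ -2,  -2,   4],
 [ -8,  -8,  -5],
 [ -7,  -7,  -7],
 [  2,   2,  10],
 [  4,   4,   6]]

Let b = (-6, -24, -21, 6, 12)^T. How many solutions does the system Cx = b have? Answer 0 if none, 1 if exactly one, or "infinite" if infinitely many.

infinite

Row reduce the augmented matrix [C | b].
R2 ← R2 − (4)·R1: [0, 0, -21, 0]
R3 ← R3 − (7/2)·R1: [0, 0, -21, 0]
R4 ← R4 + R1: [0, 0, 14, 0]
R5 ← R5 + (2)·R1: [0, 0, 14, 0]
R3 ← R3 − R2: [0, 0, 0, 0]
R4 ← R4 + (2/3)·R2: [0, 0, 0, 0]
R5 ← R5 + (2/3)·R2: [0, 0, 0, 0]
The echelon form has 2 nonzero rows, and every pivot lies in the first 3 columns, so rank(C) = rank([C|b]) = 2.
The system is consistent.
rank = 2 < 3 unknowns, so there are infinitely many solutions.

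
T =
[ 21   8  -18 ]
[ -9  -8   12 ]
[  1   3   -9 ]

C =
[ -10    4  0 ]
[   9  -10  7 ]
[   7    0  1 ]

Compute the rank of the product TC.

First compute TC:
[[-264,   4,  38],
 [102,  44, -44],
 [-46, -26,  12]]
Now row reduce the product.
R2 ← R2 + (17/44)·R1: [0, 501/11, -645/22]
R3 ← R3 − (23/132)·R1: [0, -881/33, 355/66]
R3 ← R3 + (881/1503)·R2: [0, 0, -5915/501]
3 nonzero rows, so rank(TC) = 3.

3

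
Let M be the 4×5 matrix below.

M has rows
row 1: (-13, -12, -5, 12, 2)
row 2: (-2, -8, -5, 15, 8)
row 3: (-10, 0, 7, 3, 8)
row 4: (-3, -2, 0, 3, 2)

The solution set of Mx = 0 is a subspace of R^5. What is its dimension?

Row reduce to echelon form.
R2 ← R2 − (2/13)·R1: [0, -80/13, -55/13, 171/13, 100/13]
R3 ← R3 − (10/13)·R1: [0, 120/13, 141/13, -81/13, 84/13]
R4 ← R4 − (3/13)·R1: [0, 10/13, 15/13, 3/13, 20/13]
R3 ← R3 + (3/2)·R2: [0, 0, 9/2, 27/2, 18]
R4 ← R4 + (1/8)·R2: [0, 0, 5/8, 15/8, 5/2]
R4 ← R4 − (5/36)·R3: [0, 0, 0, 0, 0]
3 nonzero rows, so rank(M) = 3.
M has 5 columns; by rank–nullity, nullity = 5 − 3 = 2.

2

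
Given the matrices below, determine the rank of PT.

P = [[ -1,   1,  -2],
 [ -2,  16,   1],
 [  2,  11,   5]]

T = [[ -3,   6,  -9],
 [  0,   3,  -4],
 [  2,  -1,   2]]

2

First compute PT:
[[ -1,  -1,   1],
 [  8,  35, -44],
 [  4,  40, -52]]
Now row reduce the product.
R2 ← R2 + (8)·R1: [0, 27, -36]
R3 ← R3 + (4)·R1: [0, 36, -48]
R3 ← R3 − (4/3)·R2: [0, 0, 0]
2 nonzero rows, so rank(PT) = 2.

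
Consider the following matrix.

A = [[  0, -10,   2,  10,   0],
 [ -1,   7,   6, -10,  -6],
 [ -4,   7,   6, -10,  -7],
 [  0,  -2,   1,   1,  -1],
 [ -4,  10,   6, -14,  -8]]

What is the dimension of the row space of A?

4

Row reduce to echelon form.
Swap R1 ↔ R2
R3 ← R3 − (4)·R1: [0, -21, -18, 30, 17]
R5 ← R5 − (4)·R1: [0, -18, -18, 26, 16]
R3 ← R3 − (21/10)·R2: [0, 0, -111/5, 9, 17]
R4 ← R4 − (1/5)·R2: [0, 0, 3/5, -1, -1]
R5 ← R5 − (9/5)·R2: [0, 0, -108/5, 8, 16]
R4 ← R4 + (1/37)·R3: [0, 0, 0, -28/37, -20/37]
R5 ← R5 − (36/37)·R3: [0, 0, 0, -28/37, -20/37]
R5 ← R5 − R4: [0, 0, 0, 0, 0]
Echelon form has 4 nonzero rows, so rank(A) = 4.
The row space has dimension equal to the rank: 4.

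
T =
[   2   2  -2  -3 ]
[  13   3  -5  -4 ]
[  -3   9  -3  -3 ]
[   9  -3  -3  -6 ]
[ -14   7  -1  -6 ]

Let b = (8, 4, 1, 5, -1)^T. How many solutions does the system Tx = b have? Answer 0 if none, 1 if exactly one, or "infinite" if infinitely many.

Row reduce the augmented matrix [T | b].
R2 ← R2 − (13/2)·R1: [0, -10, 8, 31/2, -48]
R3 ← R3 + (3/2)·R1: [0, 12, -6, -15/2, 13]
R4 ← R4 − (9/2)·R1: [0, -12, 6, 15/2, -31]
R5 ← R5 + (7)·R1: [0, 21, -15, -27, 55]
R3 ← R3 + (6/5)·R2: [0, 0, 18/5, 111/10, -223/5]
R4 ← R4 − (6/5)·R2: [0, 0, -18/5, -111/10, 133/5]
R5 ← R5 + (21/10)·R2: [0, 0, 9/5, 111/20, -229/5]
R4 ← R4 + R3: [0, 0, 0, 0, -18]
R5 ← R5 − (1/2)·R3: [0, 0, 0, 0, -47/2]
R5 ← R5 − (47/36)·R4: [0, 0, 0, 0, 0]
The echelon form has 4 nonzero rows; the last pivot sits in the augmented column, so rank(T) = 3 but rank([T|b]) = 4.
Since the ranks differ, the system is inconsistent.
It has no solutions.

0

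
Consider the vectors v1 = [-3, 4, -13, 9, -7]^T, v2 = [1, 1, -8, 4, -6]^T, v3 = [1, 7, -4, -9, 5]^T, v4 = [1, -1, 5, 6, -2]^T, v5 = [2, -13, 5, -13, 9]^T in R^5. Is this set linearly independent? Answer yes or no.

Form the matrix with these vectors as rows and row reduce.
R2 ← R2 + (1/3)·R1: [0, 7/3, -37/3, 7, -25/3]
R3 ← R3 + (1/3)·R1: [0, 25/3, -25/3, -6, 8/3]
R4 ← R4 + (1/3)·R1: [0, 1/3, 2/3, 9, -13/3]
R5 ← R5 + (2/3)·R1: [0, -31/3, -11/3, -7, 13/3]
R3 ← R3 − (25/7)·R2: [0, 0, 250/7, -31, 227/7]
R4 ← R4 − (1/7)·R2: [0, 0, 17/7, 8, -22/7]
R5 ← R5 + (31/7)·R2: [0, 0, -408/7, 24, -228/7]
R4 ← R4 − (17/250)·R3: [0, 0, 0, 2527/250, -1337/250]
R5 ← R5 + (204/125)·R3: [0, 0, 0, -3324/125, 2544/125]
R5 ← R5 + (6648/2527)·R4: [0, 0, 0, 0, 2268/361]
5 nonzero rows, so the 5 vectors span a space of dimension 5.
Since 5 = 5, the vectors are linearly independent.

yes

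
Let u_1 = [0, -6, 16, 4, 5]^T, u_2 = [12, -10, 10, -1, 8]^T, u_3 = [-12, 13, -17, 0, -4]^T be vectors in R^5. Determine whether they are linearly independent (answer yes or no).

Form the matrix with these vectors as rows and row reduce.
Swap R1 ↔ R2
R3 ← R3 + R1: [0, 3, -7, -1, 4]
R3 ← R3 + (1/2)·R2: [0, 0, 1, 1, 13/2]
3 nonzero rows, so the 3 vectors span a space of dimension 3.
Since 3 = 3, the vectors are linearly independent.

yes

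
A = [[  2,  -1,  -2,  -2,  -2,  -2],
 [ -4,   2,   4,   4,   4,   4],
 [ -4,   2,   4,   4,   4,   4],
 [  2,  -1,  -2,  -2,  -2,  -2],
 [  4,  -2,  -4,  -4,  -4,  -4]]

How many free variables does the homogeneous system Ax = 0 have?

5

Row reduce to echelon form.
R2 ← R2 + (2)·R1: [0, 0, 0, 0, 0, 0]
R3 ← R3 + (2)·R1: [0, 0, 0, 0, 0, 0]
R4 ← R4 − R1: [0, 0, 0, 0, 0, 0]
R5 ← R5 − (2)·R1: [0, 0, 0, 0, 0, 0]
1 nonzero row, so rank(A) = 1.
A has 6 columns; by rank–nullity, nullity = 6 − 1 = 5.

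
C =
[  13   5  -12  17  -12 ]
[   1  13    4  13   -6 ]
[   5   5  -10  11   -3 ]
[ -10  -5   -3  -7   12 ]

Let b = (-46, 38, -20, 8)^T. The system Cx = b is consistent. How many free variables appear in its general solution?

Row reduce the augmented matrix [C | b].
R2 ← R2 − (1/13)·R1: [0, 164/13, 64/13, 152/13, -66/13, 540/13]
R3 ← R3 − (5/13)·R1: [0, 40/13, -70/13, 58/13, 21/13, -30/13]
R4 ← R4 + (10/13)·R1: [0, -15/13, -159/13, 79/13, 36/13, -356/13]
R3 ← R3 − (10/41)·R2: [0, 0, -270/41, 66/41, 117/41, -510/41]
R4 ← R4 + (15/164)·R2: [0, 0, -483/41, 293/41, 189/82, -967/41]
R4 ← R4 − (161/90)·R3: [0, 0, 0, 64/15, -14/5, -4/3]
The echelon form has 4 nonzero rows, and every pivot lies in the first 5 columns, so rank(C) = rank([C|b]) = 4.
The system is consistent.
Free variables = (unknowns) − (rank) = 5 − 4 = 1.

1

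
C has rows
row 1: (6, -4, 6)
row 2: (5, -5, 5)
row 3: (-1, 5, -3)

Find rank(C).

3

Row reduce to echelon form.
R2 ← R2 − (5/6)·R1: [0, -5/3, 0]
R3 ← R3 + (1/6)·R1: [0, 13/3, -2]
R3 ← R3 + (13/5)·R2: [0, 0, -2]
Echelon form has 3 nonzero rows, so rank(C) = 3.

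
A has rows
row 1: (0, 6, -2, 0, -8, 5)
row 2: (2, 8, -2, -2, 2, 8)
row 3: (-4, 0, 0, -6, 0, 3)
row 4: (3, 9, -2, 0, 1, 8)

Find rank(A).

Row reduce to echelon form.
Swap R1 ↔ R2
R3 ← R3 + (2)·R1: [0, 16, -4, -10, 4, 19]
R4 ← R4 − (3/2)·R1: [0, -3, 1, 3, -2, -4]
R3 ← R3 − (8/3)·R2: [0, 0, 4/3, -10, 76/3, 17/3]
R4 ← R4 + (1/2)·R2: [0, 0, 0, 3, -6, -3/2]
Echelon form has 4 nonzero rows, so rank(A) = 4.

4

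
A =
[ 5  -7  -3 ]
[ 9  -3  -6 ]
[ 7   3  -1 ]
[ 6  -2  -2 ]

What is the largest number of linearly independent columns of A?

Row reduce to echelon form.
R2 ← R2 − (9/5)·R1: [0, 48/5, -3/5]
R3 ← R3 − (7/5)·R1: [0, 64/5, 16/5]
R4 ← R4 − (6/5)·R1: [0, 32/5, 8/5]
R3 ← R3 − (4/3)·R2: [0, 0, 4]
R4 ← R4 − (2/3)·R2: [0, 0, 2]
R4 ← R4 − (1/2)·R3: [0, 0, 0]
Echelon form has 3 nonzero rows, so rank(A) = 3.
The rank gives the maximum number of linearly independent columns: 3.

3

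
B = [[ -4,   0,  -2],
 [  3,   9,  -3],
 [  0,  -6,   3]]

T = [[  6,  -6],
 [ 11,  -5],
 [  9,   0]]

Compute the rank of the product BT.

2

First compute BT:
[[-42,  24],
 [ 90, -63],
 [-39,  30]]
Now row reduce the product.
R2 ← R2 + (15/7)·R1: [0, -81/7]
R3 ← R3 − (13/14)·R1: [0, 54/7]
R3 ← R3 + (2/3)·R2: [0, 0]
2 nonzero rows, so rank(BT) = 2.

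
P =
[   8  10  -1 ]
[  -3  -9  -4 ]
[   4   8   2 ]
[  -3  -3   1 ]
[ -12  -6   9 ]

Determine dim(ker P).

1

Row reduce to echelon form.
R2 ← R2 + (3/8)·R1: [0, -21/4, -35/8]
R3 ← R3 − (1/2)·R1: [0, 3, 5/2]
R4 ← R4 + (3/8)·R1: [0, 3/4, 5/8]
R5 ← R5 + (3/2)·R1: [0, 9, 15/2]
R3 ← R3 + (4/7)·R2: [0, 0, 0]
R4 ← R4 + (1/7)·R2: [0, 0, 0]
R5 ← R5 + (12/7)·R2: [0, 0, 0]
2 nonzero rows, so rank(P) = 2.
P has 3 columns; by rank–nullity, nullity = 3 − 2 = 1.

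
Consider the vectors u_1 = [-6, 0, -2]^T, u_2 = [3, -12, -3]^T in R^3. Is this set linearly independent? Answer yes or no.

yes

Form the matrix with these vectors as rows and row reduce.
R2 ← R2 + (1/2)·R1: [0, -12, -4]
2 nonzero rows, so the 2 vectors span a space of dimension 2.
Since 2 = 2, the vectors are linearly independent.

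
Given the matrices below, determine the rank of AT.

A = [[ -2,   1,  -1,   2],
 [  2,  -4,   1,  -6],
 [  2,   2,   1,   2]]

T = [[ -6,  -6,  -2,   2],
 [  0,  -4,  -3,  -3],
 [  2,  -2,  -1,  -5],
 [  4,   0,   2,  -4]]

2

First compute AT:
[[ 18,  10,   6, -10],
 [-34,   2,  -5,  35],
 [ -2, -22,  -7, -15]]
Now row reduce the product.
R2 ← R2 + (17/9)·R1: [0, 188/9, 19/3, 145/9]
R3 ← R3 + (1/9)·R1: [0, -188/9, -19/3, -145/9]
R3 ← R3 + R2: [0, 0, 0, 0]
2 nonzero rows, so rank(AT) = 2.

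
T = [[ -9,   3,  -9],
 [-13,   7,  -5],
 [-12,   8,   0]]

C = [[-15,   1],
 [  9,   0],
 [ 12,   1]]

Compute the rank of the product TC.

First compute TC:
[[ 54, -18],
 [198, -18],
 [252, -12]]
Now row reduce the product.
R2 ← R2 − (11/3)·R1: [0, 48]
R3 ← R3 − (14/3)·R1: [0, 72]
R3 ← R3 − (3/2)·R2: [0, 0]
2 nonzero rows, so rank(TC) = 2.

2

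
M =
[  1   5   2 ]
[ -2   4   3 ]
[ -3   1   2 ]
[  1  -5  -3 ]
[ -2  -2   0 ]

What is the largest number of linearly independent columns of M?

2

Row reduce to echelon form.
R2 ← R2 + (2)·R1: [0, 14, 7]
R3 ← R3 + (3)·R1: [0, 16, 8]
R4 ← R4 − R1: [0, -10, -5]
R5 ← R5 + (2)·R1: [0, 8, 4]
R3 ← R3 − (8/7)·R2: [0, 0, 0]
R4 ← R4 + (5/7)·R2: [0, 0, 0]
R5 ← R5 − (4/7)·R2: [0, 0, 0]
Echelon form has 2 nonzero rows, so rank(M) = 2.
The rank gives the maximum number of linearly independent columns: 2.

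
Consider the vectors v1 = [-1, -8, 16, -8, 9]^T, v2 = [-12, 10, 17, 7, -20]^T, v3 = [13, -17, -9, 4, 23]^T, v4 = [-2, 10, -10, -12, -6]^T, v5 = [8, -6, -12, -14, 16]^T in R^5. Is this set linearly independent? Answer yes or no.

Form the matrix with these vectors as rows and row reduce.
R2 ← R2 − (12)·R1: [0, 106, -175, 103, -128]
R3 ← R3 + (13)·R1: [0, -121, 199, -100, 140]
R4 ← R4 − (2)·R1: [0, 26, -42, 4, -24]
R5 ← R5 + (8)·R1: [0, -70, 116, -78, 88]
R3 ← R3 + (121/106)·R2: [0, 0, -81/106, 1863/106, -324/53]
R4 ← R4 − (13/53)·R2: [0, 0, 49/53, -1127/53, 392/53]
R5 ← R5 + (35/53)·R2: [0, 0, 23/53, -529/53, 184/53]
R4 ← R4 + (98/81)·R3: [0, 0, 0, 0, 0]
R5 ← R5 + (46/81)·R3: [0, 0, 0, 0, 0]
3 nonzero rows, so the 5 vectors span a space of dimension 3.
Since 3 < 5, the vectors are linearly dependent.

no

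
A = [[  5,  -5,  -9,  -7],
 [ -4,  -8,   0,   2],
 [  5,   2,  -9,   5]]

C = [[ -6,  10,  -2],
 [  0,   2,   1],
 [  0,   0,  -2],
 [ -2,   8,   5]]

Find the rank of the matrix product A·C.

First compute AC:
[[-16, -16, -32],
 [ 20, -40,  10],
 [-40,  94,  35]]
Now row reduce the product.
R2 ← R2 + (5/4)·R1: [0, -60, -30]
R3 ← R3 − (5/2)·R1: [0, 134, 115]
R3 ← R3 + (67/30)·R2: [0, 0, 48]
3 nonzero rows, so rank(AC) = 3.

3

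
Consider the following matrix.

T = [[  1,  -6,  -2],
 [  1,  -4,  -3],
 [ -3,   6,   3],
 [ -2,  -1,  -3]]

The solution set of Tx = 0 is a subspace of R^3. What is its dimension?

0

Row reduce to echelon form.
R2 ← R2 − R1: [0, 2, -1]
R3 ← R3 + (3)·R1: [0, -12, -3]
R4 ← R4 + (2)·R1: [0, -13, -7]
R3 ← R3 + (6)·R2: [0, 0, -9]
R4 ← R4 + (13/2)·R2: [0, 0, -27/2]
R4 ← R4 − (3/2)·R3: [0, 0, 0]
3 nonzero rows, so rank(T) = 3.
T has 3 columns; by rank–nullity, nullity = 3 − 3 = 0.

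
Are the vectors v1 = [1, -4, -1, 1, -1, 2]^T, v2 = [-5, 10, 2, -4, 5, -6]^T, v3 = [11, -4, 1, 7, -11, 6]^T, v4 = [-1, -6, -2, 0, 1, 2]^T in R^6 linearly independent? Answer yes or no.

no

Form the matrix with these vectors as rows and row reduce.
R2 ← R2 + (5)·R1: [0, -10, -3, 1, 0, 4]
R3 ← R3 − (11)·R1: [0, 40, 12, -4, 0, -16]
R4 ← R4 + R1: [0, -10, -3, 1, 0, 4]
R3 ← R3 + (4)·R2: [0, 0, 0, 0, 0, 0]
R4 ← R4 − R2: [0, 0, 0, 0, 0, 0]
2 nonzero rows, so the 4 vectors span a space of dimension 2.
Since 2 < 4, the vectors are linearly dependent.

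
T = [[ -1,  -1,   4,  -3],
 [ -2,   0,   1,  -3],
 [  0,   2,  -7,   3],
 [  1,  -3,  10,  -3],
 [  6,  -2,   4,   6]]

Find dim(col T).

2

Row reduce to echelon form.
R2 ← R2 − (2)·R1: [0, 2, -7, 3]
R4 ← R4 + R1: [0, -4, 14, -6]
R5 ← R5 + (6)·R1: [0, -8, 28, -12]
R3 ← R3 − R2: [0, 0, 0, 0]
R4 ← R4 + (2)·R2: [0, 0, 0, 0]
R5 ← R5 + (4)·R2: [0, 0, 0, 0]
Echelon form has 2 nonzero rows, so rank(T) = 2.
The column space has dimension equal to the rank: 2.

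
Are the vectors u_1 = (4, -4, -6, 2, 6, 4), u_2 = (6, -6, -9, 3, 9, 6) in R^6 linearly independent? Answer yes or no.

no

Form the matrix with these vectors as rows and row reduce.
R2 ← R2 − (3/2)·R1: [0, 0, 0, 0, 0, 0]
1 nonzero row, so the 2 vectors span a space of dimension 1.
Since 1 < 2, the vectors are linearly dependent.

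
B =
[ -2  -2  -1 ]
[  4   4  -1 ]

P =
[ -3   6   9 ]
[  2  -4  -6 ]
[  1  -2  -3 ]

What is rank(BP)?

First compute BP:
[[  1,  -2,  -3],
 [ -5,  10,  15]]
Now row reduce the product.
R2 ← R2 + (5)·R1: [0, 0, 0]
1 nonzero row, so rank(BP) = 1.

1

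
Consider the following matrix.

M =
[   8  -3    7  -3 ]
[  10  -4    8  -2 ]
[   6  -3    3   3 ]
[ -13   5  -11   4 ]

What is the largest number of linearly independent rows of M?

2

Row reduce to echelon form.
R2 ← R2 − (5/4)·R1: [0, -1/4, -3/4, 7/4]
R3 ← R3 − (3/4)·R1: [0, -3/4, -9/4, 21/4]
R4 ← R4 + (13/8)·R1: [0, 1/8, 3/8, -7/8]
R3 ← R3 − (3)·R2: [0, 0, 0, 0]
R4 ← R4 + (1/2)·R2: [0, 0, 0, 0]
Echelon form has 2 nonzero rows, so rank(M) = 2.
The rank gives the maximum number of linearly independent rows: 2.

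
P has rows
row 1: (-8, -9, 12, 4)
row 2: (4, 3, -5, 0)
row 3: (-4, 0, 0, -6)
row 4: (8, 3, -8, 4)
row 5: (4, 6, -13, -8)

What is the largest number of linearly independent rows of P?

3

Row reduce to echelon form.
R2 ← R2 + (1/2)·R1: [0, -3/2, 1, 2]
R3 ← R3 − (1/2)·R1: [0, 9/2, -6, -8]
R4 ← R4 + R1: [0, -6, 4, 8]
R5 ← R5 + (1/2)·R1: [0, 3/2, -7, -6]
R3 ← R3 + (3)·R2: [0, 0, -3, -2]
R4 ← R4 − (4)·R2: [0, 0, 0, 0]
R5 ← R5 + R2: [0, 0, -6, -4]
R5 ← R5 − (2)·R3: [0, 0, 0, 0]
Echelon form has 3 nonzero rows, so rank(P) = 3.
The rank gives the maximum number of linearly independent rows: 3.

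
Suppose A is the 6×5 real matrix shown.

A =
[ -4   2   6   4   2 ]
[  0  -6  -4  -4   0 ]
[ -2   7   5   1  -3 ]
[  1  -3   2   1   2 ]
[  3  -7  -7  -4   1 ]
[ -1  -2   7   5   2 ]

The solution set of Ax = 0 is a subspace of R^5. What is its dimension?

Row reduce to echelon form.
R3 ← R3 − (1/2)·R1: [0, 6, 2, -1, -4]
R4 ← R4 + (1/4)·R1: [0, -5/2, 7/2, 2, 5/2]
R5 ← R5 + (3/4)·R1: [0, -11/2, -5/2, -1, 5/2]
R6 ← R6 − (1/4)·R1: [0, -5/2, 11/2, 4, 3/2]
R3 ← R3 + R2: [0, 0, -2, -5, -4]
R4 ← R4 − (5/12)·R2: [0, 0, 31/6, 11/3, 5/2]
R5 ← R5 − (11/12)·R2: [0, 0, 7/6, 8/3, 5/2]
R6 ← R6 − (5/12)·R2: [0, 0, 43/6, 17/3, 3/2]
R4 ← R4 + (31/12)·R3: [0, 0, 0, -37/4, -47/6]
R5 ← R5 + (7/12)·R3: [0, 0, 0, -1/4, 1/6]
R6 ← R6 + (43/12)·R3: [0, 0, 0, -49/4, -77/6]
R5 ← R5 − (1/37)·R4: [0, 0, 0, 0, 14/37]
R6 ← R6 − (49/37)·R4: [0, 0, 0, 0, -91/37]
R6 ← R6 + (13/2)·R5: [0, 0, 0, 0, 0]
5 nonzero rows, so rank(A) = 5.
A has 5 columns; by rank–nullity, nullity = 5 − 5 = 0.

0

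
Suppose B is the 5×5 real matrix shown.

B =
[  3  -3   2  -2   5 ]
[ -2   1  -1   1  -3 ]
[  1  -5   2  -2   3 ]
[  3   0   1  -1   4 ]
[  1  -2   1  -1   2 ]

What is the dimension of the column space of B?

Row reduce to echelon form.
R2 ← R2 + (2/3)·R1: [0, -1, 1/3, -1/3, 1/3]
R3 ← R3 − (1/3)·R1: [0, -4, 4/3, -4/3, 4/3]
R4 ← R4 − R1: [0, 3, -1, 1, -1]
R5 ← R5 − (1/3)·R1: [0, -1, 1/3, -1/3, 1/3]
R3 ← R3 − (4)·R2: [0, 0, 0, 0, 0]
R4 ← R4 + (3)·R2: [0, 0, 0, 0, 0]
R5 ← R5 − R2: [0, 0, 0, 0, 0]
Echelon form has 2 nonzero rows, so rank(B) = 2.
The column space has dimension equal to the rank: 2.

2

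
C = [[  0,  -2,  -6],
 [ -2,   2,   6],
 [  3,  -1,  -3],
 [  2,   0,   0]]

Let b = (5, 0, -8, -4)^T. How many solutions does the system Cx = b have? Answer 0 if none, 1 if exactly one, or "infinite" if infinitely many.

Row reduce the augmented matrix [C | b].
Swap R1 ↔ R2
R3 ← R3 + (3/2)·R1: [0, 2, 6, -8]
R4 ← R4 + R1: [0, 2, 6, -4]
R3 ← R3 + R2: [0, 0, 0, -3]
R4 ← R4 + R2: [0, 0, 0, 1]
R4 ← R4 + (1/3)·R3: [0, 0, 0, 0]
The echelon form has 3 nonzero rows; the last pivot sits in the augmented column, so rank(C) = 2 but rank([C|b]) = 3.
Since the ranks differ, the system is inconsistent.
It has no solutions.

0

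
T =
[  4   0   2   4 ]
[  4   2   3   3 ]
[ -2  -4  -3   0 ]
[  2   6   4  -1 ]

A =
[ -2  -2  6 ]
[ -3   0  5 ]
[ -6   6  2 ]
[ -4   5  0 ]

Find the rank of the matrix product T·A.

2

First compute TA:
[[-36,  24,  28],
 [-44,  25,  40],
 [ 34, -14, -38],
 [-42,  15,  50]]
Now row reduce the product.
R2 ← R2 − (11/9)·R1: [0, -13/3, 52/9]
R3 ← R3 + (17/18)·R1: [0, 26/3, -104/9]
R4 ← R4 − (7/6)·R1: [0, -13, 52/3]
R3 ← R3 + (2)·R2: [0, 0, 0]
R4 ← R4 − (3)·R2: [0, 0, 0]
2 nonzero rows, so rank(TA) = 2.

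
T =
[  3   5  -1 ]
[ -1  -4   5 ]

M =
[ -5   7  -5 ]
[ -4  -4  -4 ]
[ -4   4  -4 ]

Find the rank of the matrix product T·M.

2

First compute TM:
[[-31,  -3, -31],
 [  1,  29,   1]]
Now row reduce the product.
R2 ← R2 + (1/31)·R1: [0, 896/31, 0]
2 nonzero rows, so rank(TM) = 2.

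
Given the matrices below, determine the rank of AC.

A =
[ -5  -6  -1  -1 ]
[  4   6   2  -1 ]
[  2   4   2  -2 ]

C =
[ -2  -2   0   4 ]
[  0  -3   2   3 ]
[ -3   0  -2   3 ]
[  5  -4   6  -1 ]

First compute AC:
[[  8,  32, -16, -40],
 [-19, -22,   2,  41],
 [-20,  -8,  -8,  28]]
Now row reduce the product.
R2 ← R2 + (19/8)·R1: [0, 54, -36, -54]
R3 ← R3 + (5/2)·R1: [0, 72, -48, -72]
R3 ← R3 − (4/3)·R2: [0, 0, 0, 0]
2 nonzero rows, so rank(AC) = 2.

2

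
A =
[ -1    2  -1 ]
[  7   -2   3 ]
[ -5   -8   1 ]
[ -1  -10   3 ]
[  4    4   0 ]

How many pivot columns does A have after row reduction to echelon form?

Row reduce to echelon form.
R2 ← R2 + (7)·R1: [0, 12, -4]
R3 ← R3 − (5)·R1: [0, -18, 6]
R4 ← R4 − R1: [0, -12, 4]
R5 ← R5 + (4)·R1: [0, 12, -4]
R3 ← R3 + (3/2)·R2: [0, 0, 0]
R4 ← R4 + R2: [0, 0, 0]
R5 ← R5 − R2: [0, 0, 0]
Echelon form has 2 nonzero rows, so rank(A) = 2.
Each nonzero row contributes one pivot column: 2 pivot columns.

2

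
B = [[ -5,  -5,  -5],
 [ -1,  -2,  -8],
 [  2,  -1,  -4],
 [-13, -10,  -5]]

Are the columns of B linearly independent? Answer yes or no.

Row reduce B to echelon form.
R2 ← R2 − (1/5)·R1: [0, -1, -7]
R3 ← R3 + (2/5)·R1: [0, -3, -6]
R4 ← R4 − (13/5)·R1: [0, 3, 8]
R3 ← R3 − (3)·R2: [0, 0, 15]
R4 ← R4 + (3)·R2: [0, 0, -13]
R4 ← R4 + (13/15)·R3: [0, 0, 0]
3 pivots among 3 columns.
Every column is a pivot column, so the columns are linearly independent.

yes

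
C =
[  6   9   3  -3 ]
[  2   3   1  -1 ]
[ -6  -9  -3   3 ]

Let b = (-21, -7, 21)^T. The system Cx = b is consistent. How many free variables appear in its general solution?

Row reduce the augmented matrix [C | b].
R2 ← R2 − (1/3)·R1: [0, 0, 0, 0, 0]
R3 ← R3 + R1: [0, 0, 0, 0, 0]
The echelon form has 1 nonzero rows, and every pivot lies in the first 4 columns, so rank(C) = rank([C|b]) = 1.
The system is consistent.
Free variables = (unknowns) − (rank) = 4 − 1 = 3.

3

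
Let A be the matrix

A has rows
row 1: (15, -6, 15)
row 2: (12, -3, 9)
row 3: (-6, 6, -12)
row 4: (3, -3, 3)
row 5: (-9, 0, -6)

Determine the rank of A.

Row reduce to echelon form.
R2 ← R2 − (4/5)·R1: [0, 9/5, -3]
R3 ← R3 + (2/5)·R1: [0, 18/5, -6]
R4 ← R4 − (1/5)·R1: [0, -9/5, 0]
R5 ← R5 + (3/5)·R1: [0, -18/5, 3]
R3 ← R3 − (2)·R2: [0, 0, 0]
R4 ← R4 + R2: [0, 0, -3]
R5 ← R5 + (2)·R2: [0, 0, -3]
Swap R3 ↔ R4
R5 ← R5 − R3: [0, 0, 0]
Echelon form has 3 nonzero rows, so rank(A) = 3.

3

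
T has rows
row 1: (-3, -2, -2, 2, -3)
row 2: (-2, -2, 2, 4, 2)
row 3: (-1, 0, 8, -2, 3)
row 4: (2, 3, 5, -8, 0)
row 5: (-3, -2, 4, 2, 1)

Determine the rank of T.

3

Row reduce to echelon form.
R2 ← R2 − (2/3)·R1: [0, -2/3, 10/3, 8/3, 4]
R3 ← R3 − (1/3)·R1: [0, 2/3, 26/3, -8/3, 4]
R4 ← R4 + (2/3)·R1: [0, 5/3, 11/3, -20/3, -2]
R5 ← R5 − R1: [0, 0, 6, 0, 4]
R3 ← R3 + R2: [0, 0, 12, 0, 8]
R4 ← R4 + (5/2)·R2: [0, 0, 12, 0, 8]
R4 ← R4 − R3: [0, 0, 0, 0, 0]
R5 ← R5 − (1/2)·R3: [0, 0, 0, 0, 0]
Echelon form has 3 nonzero rows, so rank(T) = 3.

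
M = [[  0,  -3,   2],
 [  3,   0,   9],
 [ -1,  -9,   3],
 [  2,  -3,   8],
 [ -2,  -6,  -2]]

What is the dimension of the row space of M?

2

Row reduce to echelon form.
Swap R1 ↔ R2
R3 ← R3 + (1/3)·R1: [0, -9, 6]
R4 ← R4 − (2/3)·R1: [0, -3, 2]
R5 ← R5 + (2/3)·R1: [0, -6, 4]
R3 ← R3 − (3)·R2: [0, 0, 0]
R4 ← R4 − R2: [0, 0, 0]
R5 ← R5 − (2)·R2: [0, 0, 0]
Echelon form has 2 nonzero rows, so rank(M) = 2.
The row space has dimension equal to the rank: 2.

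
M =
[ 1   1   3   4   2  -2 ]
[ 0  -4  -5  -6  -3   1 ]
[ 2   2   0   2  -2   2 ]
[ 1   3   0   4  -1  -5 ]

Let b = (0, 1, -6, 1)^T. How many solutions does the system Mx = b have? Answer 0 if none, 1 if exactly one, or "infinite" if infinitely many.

Row reduce the augmented matrix [M | b].
R3 ← R3 − (2)·R1: [0, 0, -6, -6, -6, 6, -6]
R4 ← R4 − R1: [0, 2, -3, 0, -3, -3, 1]
R4 ← R4 + (1/2)·R2: [0, 0, -11/2, -3, -9/2, -5/2, 3/2]
R4 ← R4 − (11/12)·R3: [0, 0, 0, 5/2, 1, -8, 7]
The echelon form has 4 nonzero rows, and every pivot lies in the first 6 columns, so rank(M) = rank([M|b]) = 4.
The system is consistent.
rank = 4 < 6 unknowns, so there are infinitely many solutions.

infinite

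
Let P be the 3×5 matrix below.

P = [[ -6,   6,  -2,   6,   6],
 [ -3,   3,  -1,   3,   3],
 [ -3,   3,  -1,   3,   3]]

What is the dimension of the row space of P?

Row reduce to echelon form.
R2 ← R2 − (1/2)·R1: [0, 0, 0, 0, 0]
R3 ← R3 − (1/2)·R1: [0, 0, 0, 0, 0]
Echelon form has 1 nonzero row, so rank(P) = 1.
The row space has dimension equal to the rank: 1.

1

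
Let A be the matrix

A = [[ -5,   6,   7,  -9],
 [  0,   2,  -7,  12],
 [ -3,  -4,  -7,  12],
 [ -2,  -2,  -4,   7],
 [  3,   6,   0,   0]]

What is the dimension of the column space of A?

Row reduce to echelon form.
R3 ← R3 − (3/5)·R1: [0, -38/5, -56/5, 87/5]
R4 ← R4 − (2/5)·R1: [0, -22/5, -34/5, 53/5]
R5 ← R5 + (3/5)·R1: [0, 48/5, 21/5, -27/5]
R3 ← R3 + (19/5)·R2: [0, 0, -189/5, 63]
R4 ← R4 + (11/5)·R2: [0, 0, -111/5, 37]
R5 ← R5 − (24/5)·R2: [0, 0, 189/5, -63]
R4 ← R4 − (37/63)·R3: [0, 0, 0, 0]
R5 ← R5 + R3: [0, 0, 0, 0]
Echelon form has 3 nonzero rows, so rank(A) = 3.
The column space has dimension equal to the rank: 3.

3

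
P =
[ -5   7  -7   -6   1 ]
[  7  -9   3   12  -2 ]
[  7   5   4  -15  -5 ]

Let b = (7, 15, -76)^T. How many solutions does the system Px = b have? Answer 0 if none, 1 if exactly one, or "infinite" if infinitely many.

infinite

Row reduce the augmented matrix [P | b].
R2 ← R2 + (7/5)·R1: [0, 4/5, -34/5, 18/5, -3/5, 124/5]
R3 ← R3 + (7/5)·R1: [0, 74/5, -29/5, -117/5, -18/5, -331/5]
R3 ← R3 − (37/2)·R2: [0, 0, 120, -90, 15/2, -525]
The echelon form has 3 nonzero rows, and every pivot lies in the first 5 columns, so rank(P) = rank([P|b]) = 3.
The system is consistent.
rank = 3 < 5 unknowns, so there are infinitely many solutions.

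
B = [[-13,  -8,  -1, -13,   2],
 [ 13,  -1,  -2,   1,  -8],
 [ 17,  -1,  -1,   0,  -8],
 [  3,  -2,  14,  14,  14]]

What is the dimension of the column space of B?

4

Row reduce to echelon form.
R2 ← R2 + R1: [0, -9, -3, -12, -6]
R3 ← R3 + (17/13)·R1: [0, -149/13, -30/13, -17, -70/13]
R4 ← R4 + (3/13)·R1: [0, -50/13, 179/13, 11, 188/13]
R3 ← R3 − (149/117)·R2: [0, 0, 59/39, -67/39, 88/39]
R4 ← R4 − (50/117)·R2: [0, 0, 587/39, 629/39, 664/39]
R4 ← R4 − (587/59)·R3: [0, 0, 0, 1960/59, -320/59]
Echelon form has 4 nonzero rows, so rank(B) = 4.
The column space has dimension equal to the rank: 4.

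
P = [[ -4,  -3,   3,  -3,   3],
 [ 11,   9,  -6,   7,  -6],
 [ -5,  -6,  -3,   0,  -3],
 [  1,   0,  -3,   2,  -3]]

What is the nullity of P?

3

Row reduce to echelon form.
R2 ← R2 + (11/4)·R1: [0, 3/4, 9/4, -5/4, 9/4]
R3 ← R3 − (5/4)·R1: [0, -9/4, -27/4, 15/4, -27/4]
R4 ← R4 + (1/4)·R1: [0, -3/4, -9/4, 5/4, -9/4]
R3 ← R3 + (3)·R2: [0, 0, 0, 0, 0]
R4 ← R4 + R2: [0, 0, 0, 0, 0]
2 nonzero rows, so rank(P) = 2.
P has 5 columns; by rank–nullity, nullity = 5 − 2 = 3.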